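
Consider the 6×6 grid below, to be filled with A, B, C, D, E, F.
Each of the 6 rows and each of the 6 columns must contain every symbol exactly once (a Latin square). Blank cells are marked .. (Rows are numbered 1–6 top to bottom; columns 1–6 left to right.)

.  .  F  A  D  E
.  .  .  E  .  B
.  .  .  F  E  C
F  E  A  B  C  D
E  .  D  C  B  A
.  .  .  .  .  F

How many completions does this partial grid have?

Row 1, column 1: eliminating its row and column leaves {B, C}.
Row 1, column 2: eliminating its row and column leaves {B, C}.
Row 2, column 1: eliminating its row and column leaves {A, C, D}.
Row 2, column 2: eliminating its row and column leaves {A, C, D, F}.
Row 2, column 3: eliminating its row and column leaves {C}.
Row 2, column 5: eliminating its row and column leaves {A, F}.
Row 3, column 1: eliminating its row and column leaves {A, B, D}.
Row 3, column 2: eliminating its row and column leaves {A, B, D}.
Row 3, column 3: eliminating its row and column leaves {B}.
Row 5, column 2: eliminating its row and column leaves {F}.
Row 6, column 1: eliminating its row and column leaves {A, B, C, D}.
Row 6, column 2: eliminating its row and column leaves {A, B, C, D}.
Row 6, column 3: eliminating its row and column leaves {B, C, E}.
Row 6, column 4: eliminating its row and column leaves {D}.
Row 6, column 5: eliminating its row and column leaves {A}.
Enumerating the assignments across these blanks that avoid any row or column repeat gives 4 completions.

4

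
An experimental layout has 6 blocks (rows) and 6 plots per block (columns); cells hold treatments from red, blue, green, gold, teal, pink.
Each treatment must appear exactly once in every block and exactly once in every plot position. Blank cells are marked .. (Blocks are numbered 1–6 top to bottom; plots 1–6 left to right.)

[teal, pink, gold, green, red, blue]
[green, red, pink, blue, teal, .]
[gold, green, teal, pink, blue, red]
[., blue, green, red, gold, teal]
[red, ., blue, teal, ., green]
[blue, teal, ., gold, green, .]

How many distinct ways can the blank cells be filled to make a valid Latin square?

Block 2, plot 6: eliminating its block and plot leaves {gold}.
Block 4, plot 1: eliminating its block and plot leaves {pink}.
Block 5, plot 2: eliminating its block and plot leaves {gold}.
Block 5, plot 5: eliminating its block and plot leaves {pink}.
Block 6, plot 3: eliminating its block and plot leaves {red}.
Block 6, plot 6: eliminating its block and plot leaves {pink}.
Only one assignment across all blanks avoids any block or plot repeat, giving 1 completion.

1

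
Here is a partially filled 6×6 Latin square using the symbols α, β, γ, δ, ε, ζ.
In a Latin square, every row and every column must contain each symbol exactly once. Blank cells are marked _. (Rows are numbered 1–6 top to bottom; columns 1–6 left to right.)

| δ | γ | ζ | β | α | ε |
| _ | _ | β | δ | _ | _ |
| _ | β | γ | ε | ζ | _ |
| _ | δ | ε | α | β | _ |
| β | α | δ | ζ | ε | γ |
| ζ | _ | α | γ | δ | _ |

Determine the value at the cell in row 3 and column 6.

δ

Row 2, column 5: row 2 has {β, δ} and column 5 has {α, β, δ, ε, ζ}, leaving only γ.
Row 3, column 1: row 3 has {β, γ, ε, ζ} and column 1 has {β, δ, ζ}, leaving only α.
Row 3 already has {α, β, γ, ε, ζ} and column 6 already has {γ, ε}, so row 3, column 6 must be δ.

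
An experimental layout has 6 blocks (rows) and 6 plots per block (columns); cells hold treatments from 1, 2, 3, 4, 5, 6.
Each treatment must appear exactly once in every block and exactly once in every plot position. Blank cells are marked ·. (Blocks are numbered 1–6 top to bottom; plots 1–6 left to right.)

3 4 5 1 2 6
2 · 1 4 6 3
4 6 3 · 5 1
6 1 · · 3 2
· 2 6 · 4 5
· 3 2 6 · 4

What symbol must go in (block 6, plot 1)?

5

Block 2, plot 2: block 2 has {1, 2, 3, 4, 6} and plot 2 has {1, 2, 3, 4, 6}, leaving only 5.
Block 3, plot 4: block 3 has {1, 3, 4, 5, 6} and plot 4 has {1, 4, 6}, leaving only 2.
Block 4, plot 3: block 4 has {1, 2, 3, 6} and plot 3 has {1, 2, 3, 5, 6}, leaving only 4.
Block 4, plot 4: block 4 has {1, 2, 3, 4, 6} and plot 4 has {1, 2, 4, 6}, leaving only 5.
Block 5, plot 1: block 5 has {2, 4, 5, 6} and plot 1 has {2, 3, 4, 6}, leaving only 1.
Block 6 already has {2, 3, 4, 6} and plot 1 already has {1, 2, 3, 4, 6}, so block 6, plot 1 must be 5.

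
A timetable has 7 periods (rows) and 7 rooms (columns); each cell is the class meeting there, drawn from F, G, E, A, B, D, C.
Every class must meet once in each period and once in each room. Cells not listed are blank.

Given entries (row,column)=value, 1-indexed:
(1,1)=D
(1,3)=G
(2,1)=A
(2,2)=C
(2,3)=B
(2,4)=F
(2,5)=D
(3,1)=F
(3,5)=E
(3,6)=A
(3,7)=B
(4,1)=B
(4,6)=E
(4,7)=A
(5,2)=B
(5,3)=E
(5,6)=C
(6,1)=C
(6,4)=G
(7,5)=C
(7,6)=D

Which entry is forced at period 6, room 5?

A

Period 2, room 6: period 2 has {F, A, B, D, C} and room 6 has {E, A, D, C}, leaving only G.
Period 2, room 7: period 2 has {F, G, A, B, D, C} and room 7 has {A, B}, leaving only E.
Period 5, room 1: period 5 has {E, B, C} and room 1 has {F, A, B, D, C}, leaving only G.
Period 7, room 1: period 7 has {D, C} and room 1 has {F, G, A, B, D, C}, leaving only E.
Period 6, room 5 is narrowed to {F, A, B}.
If it were F, then period 4, room 4 would be left with no valid symbol.
If it were B, then period 4, room 4 would be left with no valid symbol.
So period 6, room 5 must be A.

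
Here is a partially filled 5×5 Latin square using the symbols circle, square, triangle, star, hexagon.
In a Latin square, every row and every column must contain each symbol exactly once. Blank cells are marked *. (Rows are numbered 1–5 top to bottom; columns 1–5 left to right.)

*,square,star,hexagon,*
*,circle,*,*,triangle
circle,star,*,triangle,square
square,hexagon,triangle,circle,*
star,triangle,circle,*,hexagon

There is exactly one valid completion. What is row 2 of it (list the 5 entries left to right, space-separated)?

hexagon circle square star triangle

Row 2, column 1: row 2 has {circle, triangle} and column 1 has {circle, square, star}, leaving only hexagon.
Row 2, column 3: row 2 has {circle, triangle, hexagon} and column 3 has {circle, triangle, star}, leaving only square.
Row 2, column 4: row 2 has {circle, square, triangle, hexagon} and column 4 has {circle, triangle, hexagon}, leaving only star.
So row 2 reads: hexagon circle square star triangle.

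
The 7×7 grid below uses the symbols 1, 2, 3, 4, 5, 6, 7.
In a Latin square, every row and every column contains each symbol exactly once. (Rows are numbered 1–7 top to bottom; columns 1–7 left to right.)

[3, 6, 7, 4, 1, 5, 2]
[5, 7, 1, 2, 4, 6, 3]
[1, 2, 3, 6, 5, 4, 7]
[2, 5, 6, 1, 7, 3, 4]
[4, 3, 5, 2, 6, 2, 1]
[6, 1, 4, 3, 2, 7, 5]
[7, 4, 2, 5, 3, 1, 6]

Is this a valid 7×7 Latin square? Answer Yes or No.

No

Column 4 contains 2 twice (at rows 2 and 5), so it is not a permutation.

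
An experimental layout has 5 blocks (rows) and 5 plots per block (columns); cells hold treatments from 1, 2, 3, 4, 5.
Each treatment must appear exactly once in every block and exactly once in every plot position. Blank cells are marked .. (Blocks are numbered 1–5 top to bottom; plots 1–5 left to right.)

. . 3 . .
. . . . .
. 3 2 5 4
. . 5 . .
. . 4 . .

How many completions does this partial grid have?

Block 1, plot 1: eliminating its block and plot leaves {1, 2, 4, 5}.
Block 1, plot 2: eliminating its block and plot leaves {1, 2, 4, 5}.
Block 1, plot 4: eliminating its block and plot leaves {1, 2, 4}.
Block 1, plot 5: eliminating its block and plot leaves {1, 2, 5}.
Block 2, plot 1: eliminating its block and plot leaves {1, 2, 3, 4, 5}.
Block 2, plot 2: eliminating its block and plot leaves {1, 2, 4, 5}.
Block 2, plot 3: eliminating its block and plot leaves {1}.
Block 2, plot 4: eliminating its block and plot leaves {1, 2, 3, 4}.
Block 2, plot 5: eliminating its block and plot leaves {1, 2, 3, 5}.
Block 3, plot 1: eliminating its block and plot leaves {1}.
Block 4, plot 1: eliminating its block and plot leaves {1, 2, 3, 4}.
Block 4, plot 2: eliminating its block and plot leaves {1, 2, 4}.
Block 4, plot 4: eliminating its block and plot leaves {1, 2, 3, 4}.
Block 4, plot 5: eliminating its block and plot leaves {1, 2, 3}.
Block 5, plot 1: eliminating its block and plot leaves {1, 2, 3, 5}.
Block 5, plot 2: eliminating its block and plot leaves {1, 2, 5}.
Block 5, plot 4: eliminating its block and plot leaves {1, 2, 3}.
Block 5, plot 5: eliminating its block and plot leaves {1, 2, 3, 5}.
Enumerating the assignments across these blanks that avoid any block or plot repeat gives 56 completions.

56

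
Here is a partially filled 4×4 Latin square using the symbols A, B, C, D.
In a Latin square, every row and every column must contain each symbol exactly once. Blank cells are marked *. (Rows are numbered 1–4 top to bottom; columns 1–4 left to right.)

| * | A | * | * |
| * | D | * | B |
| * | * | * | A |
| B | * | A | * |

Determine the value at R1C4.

C

Row 2, column 3: row 2 has {B, D} and column 3 has {A}, leaving only C.
Row 2, column 1: row 2 has {B, C, D} and column 1 has {B}, leaving only A.
Row 4, column 2: row 4 has {A, B} and column 2 has {A, D}, leaving only C.
Row 3, column 2: row 3 has {A} and column 2 has {A, C, D}, leaving only B.
Row 3, column 3: row 3 has {A, B} and column 3 has {A, C}, leaving only D.
Row 1, column 3: row 1 has {A} and column 3 has {A, C, D}, leaving only B.
Row 3, column 1: row 3 has {A, B, D} and column 1 has {A, B}, leaving only C.
Row 1, column 1: row 1 has {A, B} and column 1 has {A, B, C}, leaving only D.
Row 1 already has {A, B, D} and column 4 already has {A, B}, so row 1, column 4 must be C.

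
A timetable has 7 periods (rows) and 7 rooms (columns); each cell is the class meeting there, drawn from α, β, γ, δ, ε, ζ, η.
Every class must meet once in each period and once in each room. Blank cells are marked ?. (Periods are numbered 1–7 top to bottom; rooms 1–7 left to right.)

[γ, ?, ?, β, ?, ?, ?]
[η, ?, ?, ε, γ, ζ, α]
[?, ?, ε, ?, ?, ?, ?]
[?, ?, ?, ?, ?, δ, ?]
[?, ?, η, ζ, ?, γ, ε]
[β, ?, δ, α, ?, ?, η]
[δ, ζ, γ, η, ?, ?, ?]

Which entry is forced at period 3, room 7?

γ

Period 2, room 3: period 2 has {α, γ, ε, ζ, η} and room 3 has {γ, δ, ε, η}, leaving only β.
Period 2, room 2: period 2 has {α, β, γ, ε, ζ, η} and room 2 has {ζ}, leaving only δ.
Period 4, room 4: period 4 has {δ} and room 4 has {α, β, ε, ζ, η}, leaving only γ.
Period 3, room 4: period 3 has {ε} and room 4 has {α, β, γ, ε, ζ, η}, leaving only δ.
Period 5, room 1: period 5 has {γ, ε, ζ, η} and room 1 has {β, γ, δ, η}, leaving only α.
Period 3, room 1: period 3 has {δ, ε} and room 1 has {α, β, γ, δ, η}, leaving only ζ.
Period 4, room 1: period 4 has {γ, δ} and room 1 has {α, β, γ, δ, ζ, η}, leaving only ε.
Period 5, room 2: period 5 has {α, γ, ε, ζ, η} and room 2 has {δ, ζ}, leaving only β.
Period 5, room 5: period 5 has {α, β, γ, ε, ζ, η} and room 5 has {γ}, leaving only δ.
Period 6, room 6: period 6 has {α, β, δ, η} and room 6 has {γ, δ, ζ}, leaving only ε.
Period 6, room 2: period 6 has {α, β, δ, ε, η} and room 2 has {β, δ, ζ}, leaving only γ.
Period 6, room 5: period 6 has {α, β, γ, δ, ε, η} and room 5 has {γ, δ}, leaving only ζ.
Period 7, room 7: period 7 has {γ, δ, ζ, η} and room 7 has {α, ε, η}, leaving only β.
Period 3 already has {δ, ε, ζ} and room 7 already has {α, β, ε, η}, so period 3, room 7 must be γ.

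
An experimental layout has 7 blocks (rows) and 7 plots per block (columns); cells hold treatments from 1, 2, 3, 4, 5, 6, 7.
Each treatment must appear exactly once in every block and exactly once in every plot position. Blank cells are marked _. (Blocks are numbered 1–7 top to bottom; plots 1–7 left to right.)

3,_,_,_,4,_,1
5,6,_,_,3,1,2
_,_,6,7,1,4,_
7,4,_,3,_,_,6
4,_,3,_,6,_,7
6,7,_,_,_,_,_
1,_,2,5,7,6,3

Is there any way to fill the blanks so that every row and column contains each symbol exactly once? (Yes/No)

Block 7, plot 2: block 7 together with plot 2 already contain {1, 2, 3, 4, 5, 6, 7} — every symbol — so nothing can go there. The grid has no valid completion.

No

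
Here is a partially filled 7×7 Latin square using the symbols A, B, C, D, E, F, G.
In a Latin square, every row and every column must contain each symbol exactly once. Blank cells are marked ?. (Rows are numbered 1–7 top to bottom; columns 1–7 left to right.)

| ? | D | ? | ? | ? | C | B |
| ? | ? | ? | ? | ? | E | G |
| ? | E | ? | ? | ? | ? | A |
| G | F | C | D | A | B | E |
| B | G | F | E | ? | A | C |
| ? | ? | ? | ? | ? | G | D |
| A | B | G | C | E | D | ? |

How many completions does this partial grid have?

8

Row 1, column 1: eliminating its row and column leaves {E, F}.
Row 1, column 3: eliminating its row and column leaves {A, E}.
Row 1, column 4: eliminating its row and column leaves {A, F, G}.
Row 1, column 5: eliminating its row and column leaves {F, G}.
Row 2, column 1: eliminating its row and column leaves {C, D, F}.
Row 2, column 2: eliminating its row and column leaves {A, C}.
Row 2, column 3: eliminating its row and column leaves {A, B, D}.
Row 2, column 4: eliminating its row and column leaves {A, B, F}.
Row 2, column 5: eliminating its row and column leaves {B, C, D, F}.
Row 3, column 1: eliminating its row and column leaves {C, D, F}.
Row 3, column 3: eliminating its row and column leaves {B, D}.
Row 3, column 4: eliminating its row and column leaves {B, F, G}.
Row 3, column 5: eliminating its row and column leaves {B, C, D, F, G}.
Row 3, column 6: eliminating its row and column leaves {F}.
Row 5, column 5: eliminating its row and column leaves {D}.
Row 6, column 1: eliminating its row and column leaves {C, E, F}.
Row 6, column 2: eliminating its row and column leaves {A, C}.
Row 6, column 3: eliminating its row and column leaves {A, B, E}.
Row 6, column 4: eliminating its row and column leaves {A, B, F}.
Row 6, column 5: eliminating its row and column leaves {B, C, F}.
Row 7, column 7: eliminating its row and column leaves {F}.
Enumerating the assignments across these blanks that avoid any row or column repeat gives 8 completions.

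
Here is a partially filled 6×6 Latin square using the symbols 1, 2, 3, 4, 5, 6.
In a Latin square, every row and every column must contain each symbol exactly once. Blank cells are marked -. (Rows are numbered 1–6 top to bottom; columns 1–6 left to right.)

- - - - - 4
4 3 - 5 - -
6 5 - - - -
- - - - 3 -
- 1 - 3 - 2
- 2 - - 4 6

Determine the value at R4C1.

2

Row 1, column 2: row 1 has {4} and column 2 has {1, 2, 3, 5}, leaving only 6.
Row 2, column 6: row 2 has {3, 4, 5} and column 6 has {2, 4, 6}, leaving only 1.
Row 3, column 6: row 3 has {5, 6} and column 6 has {1, 2, 4, 6}, leaving only 3.
Row 4, column 2: row 4 has {3} and column 2 has {1, 2, 3, 5, 6}, leaving only 4.
Row 4, column 6: row 4 has {3, 4} and column 6 has {1, 2, 3, 4, 6}, leaving only 5.
Row 5, column 1: row 5 has {1, 2, 3} and column 1 has {4, 6}, leaving only 5.
Row 5, column 5: row 5 has {1, 2, 3, 5} and column 5 has {3, 4}, leaving only 6.
Row 2, column 5: row 2 has {1, 3, 4, 5} and column 5 has {3, 4, 6}, leaving only 2.
Row 2, column 3: row 2 has {1, 2, 3, 4, 5} and column 3 has {}, leaving only 6.
Row 3, column 5: row 3 has {3, 5, 6} and column 5 has {2, 3, 4, 6}, leaving only 1.
Row 1, column 5: row 1 has {4, 6} and column 5 has {1, 2, 3, 4, 6}, leaving only 5.
Row 5, column 3: row 5 has {1, 2, 3, 5, 6} and column 3 has {6}, leaving only 4.
Row 3, column 3: row 3 has {1, 3, 5, 6} and column 3 has {4, 6}, leaving only 2.
Row 3, column 4: row 3 has {1, 2, 3, 5, 6} and column 4 has {3, 5}, leaving only 4.
Row 4, column 3: row 4 has {3, 4, 5} and column 3 has {2, 4, 6}, leaving only 1.
Row 4 already has {1, 3, 4, 5} and column 1 already has {4, 5, 6}, so row 4, column 1 must be 2.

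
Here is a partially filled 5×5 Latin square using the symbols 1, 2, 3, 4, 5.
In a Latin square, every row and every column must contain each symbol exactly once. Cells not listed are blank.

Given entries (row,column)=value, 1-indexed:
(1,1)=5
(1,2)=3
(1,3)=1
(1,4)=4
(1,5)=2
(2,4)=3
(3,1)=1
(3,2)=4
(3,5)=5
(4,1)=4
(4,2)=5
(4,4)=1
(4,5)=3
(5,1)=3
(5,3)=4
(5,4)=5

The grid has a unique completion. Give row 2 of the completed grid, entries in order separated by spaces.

Row 2, column 1: row 2 has {3} and column 1 has {1, 3, 4, 5}, leaving only 2.
Row 2, column 2: row 2 has {2, 3} and column 2 has {3, 4, 5}, leaving only 1.
Row 2, column 3: row 2 has {1, 2, 3} and column 3 has {1, 4}, leaving only 5.
Row 2, column 5: row 2 has {1, 2, 3, 5} and column 5 has {2, 3, 5}, leaving only 4.
So row 2 reads: 2 1 5 3 4.

2 1 5 3 4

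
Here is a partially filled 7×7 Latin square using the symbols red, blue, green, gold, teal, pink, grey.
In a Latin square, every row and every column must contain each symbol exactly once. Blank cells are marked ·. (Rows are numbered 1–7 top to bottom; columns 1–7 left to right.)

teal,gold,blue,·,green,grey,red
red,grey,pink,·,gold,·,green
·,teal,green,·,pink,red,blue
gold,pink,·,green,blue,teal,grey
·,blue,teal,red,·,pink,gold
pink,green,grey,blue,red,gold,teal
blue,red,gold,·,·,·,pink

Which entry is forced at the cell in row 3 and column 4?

Row 1, column 4: row 1 has {red, blue, green, gold, teal, grey} and column 4 has {red, blue, green}, leaving only pink.
Row 2, column 4: row 2 has {red, green, gold, pink, grey} and column 4 has {red, blue, green, pink}, leaving only teal.
Row 2, column 6: row 2 has {red, green, gold, teal, pink, grey} and column 6 has {red, gold, teal, pink, grey}, leaving only blue.
Row 3, column 1: row 3 has {red, blue, green, teal, pink} and column 1 has {red, blue, gold, teal, pink}, leaving only grey.
Row 3 already has {red, blue, green, teal, pink, grey} and column 4 already has {red, blue, green, teal, pink}, so row 3, column 4 must be gold.

gold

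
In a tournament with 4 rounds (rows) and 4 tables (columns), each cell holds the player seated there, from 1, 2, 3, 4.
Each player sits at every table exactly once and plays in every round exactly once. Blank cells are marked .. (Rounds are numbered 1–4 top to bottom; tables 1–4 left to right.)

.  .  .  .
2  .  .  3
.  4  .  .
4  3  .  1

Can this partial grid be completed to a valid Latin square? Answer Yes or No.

Yes

No round or table among the givens repeats a symbol, and propagating forced cells runs into no contradiction.
One valid completion exists (for instance, 3 2 1 4 / 2 1 4 3 / 1 4 3 2 / 4 3 2 1).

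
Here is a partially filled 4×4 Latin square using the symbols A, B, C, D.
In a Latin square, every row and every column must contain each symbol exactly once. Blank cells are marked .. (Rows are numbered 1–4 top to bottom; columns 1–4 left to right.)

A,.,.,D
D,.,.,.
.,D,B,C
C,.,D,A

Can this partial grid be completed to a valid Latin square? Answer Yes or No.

No

Row 3, column 1: row 3 together with column 1 already contain {A, B, C, D} — every symbol — so nothing can go there. The grid has no valid completion.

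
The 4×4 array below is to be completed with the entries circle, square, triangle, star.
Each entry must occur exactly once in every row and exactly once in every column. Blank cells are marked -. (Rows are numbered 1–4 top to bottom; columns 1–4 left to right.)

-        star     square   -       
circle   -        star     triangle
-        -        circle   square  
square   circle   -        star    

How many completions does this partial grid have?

1

Row 1, column 1: eliminating its row and column leaves {triangle}.
Row 1, column 4: eliminating its row and column leaves {circle}.
Row 2, column 2: eliminating its row and column leaves {square}.
Row 3, column 1: eliminating its row and column leaves {triangle, star}.
Row 3, column 2: eliminating its row and column leaves {triangle}.
Row 4, column 3: eliminating its row and column leaves {triangle}.
Only one assignment across all blanks avoids any row or column repeat, giving 1 completion.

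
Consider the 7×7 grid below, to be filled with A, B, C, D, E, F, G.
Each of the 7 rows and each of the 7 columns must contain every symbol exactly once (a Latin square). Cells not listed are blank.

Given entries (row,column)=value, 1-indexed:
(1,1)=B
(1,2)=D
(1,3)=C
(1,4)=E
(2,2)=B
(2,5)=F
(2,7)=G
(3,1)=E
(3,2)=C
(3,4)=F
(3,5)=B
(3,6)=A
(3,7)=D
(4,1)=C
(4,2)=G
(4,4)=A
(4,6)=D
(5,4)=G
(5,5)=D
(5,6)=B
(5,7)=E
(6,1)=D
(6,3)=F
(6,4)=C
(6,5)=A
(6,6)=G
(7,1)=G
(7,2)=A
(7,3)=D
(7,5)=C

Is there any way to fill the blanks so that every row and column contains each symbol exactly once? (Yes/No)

No

Row 1, column 5: row 1 has {B, C, D, E} and column 5 has {A, B, C, D, F}, so it must be G.
Row 1, column 6: row 1 has {B, C, D, E, G} and column 6 has {A, B, D, G}, so it must be F.
Row 1, column 7: row 1 has {B, C, D, E, F, G} and column 7 has {D, E, G}, so it must be A.
Row 2, column 1: row 2 has {B, F, G} and column 1 has {B, C, D, E, G}, so it must be A.
Row 2, column 3: row 2 has {A, B, F, G} and column 3 has {C, D, F}, so it must be E.
Row 2, column 4: row 2 has {A, B, E, F, G} and column 4 has {A, C, E, F, G}, so it must be D.
Row 2, column 6: row 2 has {A, B, D, E, F, G} and column 6 has {A, B, D, F, G}, so it must be C.
Row 3, column 3: row 3 has {A, B, C, D, E, F} and column 3 has {C, D, E, F}, so it must be G.
Row 4, column 3: row 4 has {A, C, D, G} and column 3 has {C, D, E, F, G}, so it must be B.
Row 4, column 5: row 4 has {A, B, C, D, G} and column 5 has {A, B, C, D, F, G}, so it must be E.
Row 4, column 7: row 4 has {A, B, C, D, E, G} and column 7 has {A, D, E, G}, so it must be F.
Row 5, column 1: row 5 has {B, D, E, G} and column 1 has {A, B, C, D, E, G}, so it must be F.
Now row 5, column 2: row 5 together with column 2 already contain {A, B, C, D, E, F, G} — every symbol — so nothing can go there. The grid has no valid completion.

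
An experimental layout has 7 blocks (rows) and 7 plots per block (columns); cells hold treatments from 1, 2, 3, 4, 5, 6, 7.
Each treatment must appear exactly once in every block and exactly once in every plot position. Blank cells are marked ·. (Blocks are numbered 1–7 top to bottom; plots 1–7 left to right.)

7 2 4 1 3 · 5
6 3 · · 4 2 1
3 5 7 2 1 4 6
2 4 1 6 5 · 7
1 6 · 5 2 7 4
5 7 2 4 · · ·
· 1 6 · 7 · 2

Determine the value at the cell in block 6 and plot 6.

Block 1, plot 6: block 1 has {1, 2, 3, 4, 5, 7} and plot 6 has {2, 4, 7}, leaving only 6.
Block 2, plot 3: block 2 has {1, 2, 3, 4, 6} and plot 3 has {1, 2, 4, 6, 7}, leaving only 5.
Block 2, plot 4: block 2 has {1, 2, 3, 4, 5, 6} and plot 4 has {1, 2, 4, 5, 6}, leaving only 7.
Block 4, plot 6: block 4 has {1, 2, 4, 5, 6, 7} and plot 6 has {2, 4, 6, 7}, leaving only 3.
Block 6 already has {2, 4, 5, 7} and plot 6 already has {2, 3, 4, 6, 7}, so block 6, plot 6 must be 1.

1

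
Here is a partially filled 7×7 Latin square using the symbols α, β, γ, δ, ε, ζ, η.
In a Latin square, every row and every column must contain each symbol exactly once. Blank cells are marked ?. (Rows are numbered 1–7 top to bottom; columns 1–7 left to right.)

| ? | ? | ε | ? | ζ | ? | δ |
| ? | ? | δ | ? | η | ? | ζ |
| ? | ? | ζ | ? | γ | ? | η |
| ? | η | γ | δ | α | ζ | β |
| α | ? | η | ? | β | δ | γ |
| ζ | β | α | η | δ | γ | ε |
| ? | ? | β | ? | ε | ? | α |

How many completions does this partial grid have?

Row 1, column 1: eliminating its row and column leaves {β, γ, η}.
Row 1, column 2: eliminating its row and column leaves {α, γ}.
Row 1, column 4: eliminating its row and column leaves {α, β, γ}.
Row 1, column 6: eliminating its row and column leaves {α, β, η}.
Row 2, column 1: eliminating its row and column leaves {β, γ, ε}.
Row 2, column 2: eliminating its row and column leaves {α, γ, ε}.
Row 2, column 4: eliminating its row and column leaves {α, β, γ, ε}.
Row 2, column 6: eliminating its row and column leaves {α, β, ε}.
Row 3, column 1: eliminating its row and column leaves {β, δ, ε}.
Row 3, column 2: eliminating its row and column leaves {α, δ, ε}.
Row 3, column 4: eliminating its row and column leaves {α, β, ε}.
Row 3, column 6: eliminating its row and column leaves {α, β, ε}.
Row 4, column 1: eliminating its row and column leaves {ε}.
Row 5, column 2: eliminating its row and column leaves {ε, ζ}.
Row 5, column 4: eliminating its row and column leaves {ε, ζ}.
Row 7, column 1: eliminating its row and column leaves {γ, δ, η}.
Row 7, column 2: eliminating its row and column leaves {γ, δ, ζ}.
Row 7, column 4: eliminating its row and column leaves {γ, ζ}.
Row 7, column 6: eliminating its row and column leaves {η}.
Enumerating the assignments across these blanks that avoid any row or column repeat gives 7 completions.

7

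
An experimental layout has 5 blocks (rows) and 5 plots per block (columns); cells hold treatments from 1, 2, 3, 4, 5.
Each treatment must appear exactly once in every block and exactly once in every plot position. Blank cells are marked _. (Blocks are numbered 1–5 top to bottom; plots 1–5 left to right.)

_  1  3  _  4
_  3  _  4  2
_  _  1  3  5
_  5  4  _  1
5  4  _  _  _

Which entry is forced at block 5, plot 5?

3

Block 5 already has {4, 5} and plot 5 already has {1, 2, 4, 5}, so block 5, plot 5 must be 3.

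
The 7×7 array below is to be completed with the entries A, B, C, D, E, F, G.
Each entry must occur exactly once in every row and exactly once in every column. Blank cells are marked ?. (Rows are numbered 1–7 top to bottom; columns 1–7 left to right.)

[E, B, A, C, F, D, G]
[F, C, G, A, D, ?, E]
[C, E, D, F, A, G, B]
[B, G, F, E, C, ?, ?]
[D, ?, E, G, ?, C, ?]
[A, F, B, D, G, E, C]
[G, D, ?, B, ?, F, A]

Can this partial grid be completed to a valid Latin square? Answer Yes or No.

No row or column among the givens repeats a symbol, and propagating forced cells runs into no contradiction.
One valid completion exists (for instance, E B A C F D G / F C G A D B E / C E D F A G B / B G F E C A D / D A E G B C F / A F B D G E C / G D C B E F A).

Yes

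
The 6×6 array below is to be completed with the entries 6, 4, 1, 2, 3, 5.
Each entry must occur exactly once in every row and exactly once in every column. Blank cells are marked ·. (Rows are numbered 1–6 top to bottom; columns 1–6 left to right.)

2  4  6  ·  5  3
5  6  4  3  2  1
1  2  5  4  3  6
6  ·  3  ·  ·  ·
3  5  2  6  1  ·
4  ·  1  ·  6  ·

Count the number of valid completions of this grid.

2

Row 1, column 4: eliminating its row and column leaves {1}.
Row 4, column 2: eliminating its row and column leaves {1}.
Row 4, column 4: eliminating its row and column leaves {1, 2, 5}.
Row 4, column 5: eliminating its row and column leaves {4}.
Row 4, column 6: eliminating its row and column leaves {4, 2, 5}.
Row 5, column 6: eliminating its row and column leaves {4}.
Row 6, column 2: eliminating its row and column leaves {3}.
Row 6, column 4: eliminating its row and column leaves {2, 5}.
Row 6, column 6: eliminating its row and column leaves {2, 5}.
Enumerating the assignments across these blanks that avoid any row or column repeat gives 2 completions.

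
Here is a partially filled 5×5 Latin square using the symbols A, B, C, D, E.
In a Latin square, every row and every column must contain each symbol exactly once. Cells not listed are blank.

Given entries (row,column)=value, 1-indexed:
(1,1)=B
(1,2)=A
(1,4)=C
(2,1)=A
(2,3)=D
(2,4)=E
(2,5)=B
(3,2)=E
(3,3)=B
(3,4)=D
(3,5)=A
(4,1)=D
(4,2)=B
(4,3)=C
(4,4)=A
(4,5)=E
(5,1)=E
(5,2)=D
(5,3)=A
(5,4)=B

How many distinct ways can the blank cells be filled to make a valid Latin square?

Row 1, column 3: eliminating its row and column leaves {E}.
Row 1, column 5: eliminating its row and column leaves {D}.
Row 2, column 2: eliminating its row and column leaves {C}.
Row 3, column 1: eliminating its row and column leaves {C}.
Row 5, column 5: eliminating its row and column leaves {C}.
Only one assignment across all blanks avoids any row or column repeat, giving 1 completion.

1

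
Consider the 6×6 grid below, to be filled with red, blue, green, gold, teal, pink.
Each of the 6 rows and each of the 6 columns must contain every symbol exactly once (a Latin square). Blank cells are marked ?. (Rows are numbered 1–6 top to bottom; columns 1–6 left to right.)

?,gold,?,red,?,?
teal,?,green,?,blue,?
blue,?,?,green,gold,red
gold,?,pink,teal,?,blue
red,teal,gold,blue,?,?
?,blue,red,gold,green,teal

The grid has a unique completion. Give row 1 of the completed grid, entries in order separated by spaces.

green gold blue red teal pink

Row 2, column 4: row 2 has {blue, green, teal} and column 4 has {red, blue, green, gold, teal}, leaving only pink.
Row 2, column 2: row 2 has {blue, green, teal, pink} and column 2 has {blue, gold, teal}, leaving only red.
Row 2, column 6: row 2 has {red, blue, green, teal, pink} and column 6 has {red, blue, teal}, leaving only gold.
Row 3, column 2: row 3 has {red, blue, green, gold} and column 2 has {red, blue, gold, teal}, leaving only pink.
Row 3, column 3: row 3 has {red, blue, green, gold, pink} and column 3 has {red, green, gold, pink}, leaving only teal.
Row 1, column 3: row 1 has {red, gold} and column 3 has {red, green, gold, teal, pink}, leaving only blue.
Row 4, column 2: row 4 has {blue, gold, teal, pink} and column 2 has {red, blue, gold, teal, pink}, leaving only green.
Row 4, column 5: row 4 has {blue, green, gold, teal, pink} and column 5 has {blue, green, gold}, leaving only red.
Row 5, column 5: row 5 has {red, blue, gold, teal} and column 5 has {red, blue, green, gold}, leaving only pink.
Row 1, column 5: row 1 has {red, blue, gold} and column 5 has {red, blue, green, gold, pink}, leaving only teal.
Row 5, column 6: row 5 has {red, blue, gold, teal, pink} and column 6 has {red, blue, gold, teal}, leaving only green.
Row 1, column 6: row 1 has {red, blue, gold, teal} and column 6 has {red, blue, green, gold, teal}, leaving only pink.
Row 1, column 1: row 1 has {red, blue, gold, teal, pink} and column 1 has {red, blue, gold, teal}, leaving only green.
So row 1 reads: green gold blue red teal pink.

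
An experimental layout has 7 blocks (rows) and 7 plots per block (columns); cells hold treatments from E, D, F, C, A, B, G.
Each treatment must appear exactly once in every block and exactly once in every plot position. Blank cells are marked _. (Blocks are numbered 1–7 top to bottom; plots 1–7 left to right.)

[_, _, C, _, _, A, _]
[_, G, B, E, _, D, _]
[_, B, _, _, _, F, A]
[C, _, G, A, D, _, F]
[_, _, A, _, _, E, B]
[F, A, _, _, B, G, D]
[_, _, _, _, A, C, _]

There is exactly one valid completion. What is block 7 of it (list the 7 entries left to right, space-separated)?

G D F B A C E

Block 2, plot 1: block 2 has {E, D, B, G} and plot 1 has {F, C}, leaving only A.
Block 2, plot 7: block 2 has {E, D, A, B, G} and plot 7 has {D, F, A, B}, leaving only C.
Block 2, plot 5: block 2 has {E, D, C, A, B, G} and plot 5 has {D, A, B}, leaving only F.
Block 4, plot 2: block 4 has {D, F, C, A, G} and plot 2 has {A, B, G}, leaving only E.
Block 4, plot 6: block 4 has {E, D, F, C, A, G} and plot 6 has {E, D, F, C, A, G}, leaving only B.
Block 6, plot 3: block 6 has {D, F, A, B, G} and plot 3 has {C, A, B, G}, leaving only E.
Block 3, plot 3: block 3 has {F, A, B} and plot 3 has {E, C, A, B, G}, leaving only D.
Block 7, plot 3: block 7 has {C, A} and plot 3 has {E, D, C, A, B, G}, leaving only F.
Block 7, plot 2: block 7 has {F, C, A} and plot 2 has {E, A, B, G}, leaving only D.
Block 1, plot 2: block 1 has {C, A} and plot 2 has {E, D, A, B, G}, leaving only F.
Block 5, plot 2: block 5 has {E, A, B} and plot 2 has {E, D, F, A, B, G}, leaving only C.
Block 5, plot 5: block 5 has {E, C, A, B} and plot 5 has {D, F, A, B}, leaving only G.
Block 1, plot 5: block 1 has {F, C, A} and plot 5 has {D, F, A, B, G}, leaving only E.
Block 1, plot 7: block 1 has {E, F, C, A} and plot 7 has {D, F, C, A, B}, leaving only G.
Block 7, plot 7: block 7 has {D, F, C, A} and plot 7 has {D, F, C, A, B, G}, leaving only E.
Block 3, plot 5: block 3 has {D, F, A, B} and plot 5 has {E, D, F, A, B, G}, leaving only C.
Block 3, plot 4: block 3 has {D, F, C, A, B} and plot 4 has {E, A}, leaving only G.
Block 7, plot 4: block 7 has {E, D, F, C, A} and plot 4 has {E, A, G}, leaving only B.
Block 7, plot 1: block 7 has {E, D, F, C, A, B} and plot 1 has {F, C, A}, leaving only G.
So block 7 reads: G D F B A C E.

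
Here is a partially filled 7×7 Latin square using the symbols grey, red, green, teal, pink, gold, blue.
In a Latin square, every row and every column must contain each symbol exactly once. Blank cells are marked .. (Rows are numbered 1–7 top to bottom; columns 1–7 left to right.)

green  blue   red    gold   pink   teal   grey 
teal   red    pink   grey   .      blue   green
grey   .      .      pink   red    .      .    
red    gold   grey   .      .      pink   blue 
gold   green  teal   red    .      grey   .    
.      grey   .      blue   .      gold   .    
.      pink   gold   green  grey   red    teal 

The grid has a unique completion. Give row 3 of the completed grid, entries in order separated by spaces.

grey teal blue pink red green gold

Row 3, column 2: row 3 has {grey, red, pink} and column 2 has {grey, red, green, pink, gold, blue}, leaving only teal.
Row 3, column 6: row 3 has {grey, red, teal, pink} and column 6 has {grey, red, teal, pink, gold, blue}, leaving only green.
Row 3, column 3: row 3 has {grey, red, green, teal, pink} and column 3 has {grey, red, teal, pink, gold}, leaving only blue.
Row 3, column 7: row 3 has {grey, red, green, teal, pink, blue} and column 7 has {grey, green, teal, blue}, leaving only gold.
So row 3 reads: grey teal blue pink red green gold.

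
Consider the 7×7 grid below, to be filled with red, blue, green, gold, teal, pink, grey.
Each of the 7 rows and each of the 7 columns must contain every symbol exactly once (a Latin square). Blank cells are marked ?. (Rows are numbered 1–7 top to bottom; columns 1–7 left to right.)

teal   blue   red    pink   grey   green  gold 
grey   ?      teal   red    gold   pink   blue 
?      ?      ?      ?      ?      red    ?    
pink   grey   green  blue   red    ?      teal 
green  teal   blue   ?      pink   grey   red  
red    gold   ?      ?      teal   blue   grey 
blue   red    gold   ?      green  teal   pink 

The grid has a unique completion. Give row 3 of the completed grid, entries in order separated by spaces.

gold pink grey teal blue red green

Row 3, column 1: row 3 has {red} and column 1 has {red, blue, green, teal, pink, grey}, leaving only gold.
Row 3, column 5: row 3 has {red, gold} and column 5 has {red, green, gold, teal, pink, grey}, leaving only blue.
Row 3, column 7: row 3 has {red, blue, gold} and column 7 has {red, blue, gold, teal, pink, grey}, leaving only green.
Row 3, column 2: row 3 has {red, blue, green, gold} and column 2 has {red, blue, gold, teal, grey}, leaving only pink.
Row 3, column 3: row 3 has {red, blue, green, gold, pink} and column 3 has {red, blue, green, gold, teal}, leaving only grey.
Row 3, column 4: row 3 has {red, blue, green, gold, pink, grey} and column 4 has {red, blue, pink}, leaving only teal.
So row 3 reads: gold pink grey teal blue red green.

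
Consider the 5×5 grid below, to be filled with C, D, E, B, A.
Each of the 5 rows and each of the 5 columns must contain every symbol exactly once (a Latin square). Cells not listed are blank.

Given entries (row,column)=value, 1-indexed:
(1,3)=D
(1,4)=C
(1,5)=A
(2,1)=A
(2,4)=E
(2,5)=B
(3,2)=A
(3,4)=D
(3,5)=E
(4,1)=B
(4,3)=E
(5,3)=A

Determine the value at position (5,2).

E

Row 1, column 1: row 1 has {C, D, A} and column 1 has {B, A}, leaving only E.
Row 1, column 2: row 1 has {C, D, E, A} and column 2 has {A}, leaving only B.
Row 2, column 3: row 2 has {E, B, A} and column 3 has {D, E, A}, leaving only C.
Row 2, column 2: row 2 has {C, E, B, A} and column 2 has {B, A}, leaving only D.
Row 3, column 1: row 3 has {D, E, A} and column 1 has {E, B, A}, leaving only C.
Row 3, column 3: row 3 has {C, D, E, A} and column 3 has {C, D, E, A}, leaving only B.
Row 4, column 2: row 4 has {E, B} and column 2 has {D, B, A}, leaving only C.
Row 5 already has {A} and column 2 already has {C, D, B, A}, so row 5, column 2 must be E.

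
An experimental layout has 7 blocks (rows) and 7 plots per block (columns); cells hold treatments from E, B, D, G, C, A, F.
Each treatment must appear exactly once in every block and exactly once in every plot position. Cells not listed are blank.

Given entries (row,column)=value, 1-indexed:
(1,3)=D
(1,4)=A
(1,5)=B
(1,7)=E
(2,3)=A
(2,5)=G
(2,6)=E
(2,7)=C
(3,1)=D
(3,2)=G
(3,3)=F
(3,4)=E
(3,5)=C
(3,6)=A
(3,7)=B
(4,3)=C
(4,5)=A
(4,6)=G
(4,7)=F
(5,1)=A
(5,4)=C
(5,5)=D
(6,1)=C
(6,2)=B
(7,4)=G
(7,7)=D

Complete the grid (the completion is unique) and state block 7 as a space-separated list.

Block 5, plot 7: block 5 has {D, C, A} and plot 7 has {E, B, D, C, F}, leaving only G.
Block 6, plot 7: block 6 has {B, C} and plot 7 has {E, B, D, G, C, F}, leaving only A.
Block 7, plot 1 is narrowed to {E, B, F}; only E is consistent with the remaining cells.
Block 7, plot 3: block 7 has {E, D, G} and plot 3 has {D, C, A, F}, leaving only B.
Block 7, plot 5: block 7 has {E, B, D, G} and plot 5 has {B, D, G, C, A}, leaving only F.
Block 7, plot 6: block 7 has {E, B, D, G, F} and plot 6 has {E, G, A}, leaving only C.
Block 7, plot 2: block 7 has {E, B, D, G, C, F} and plot 2 has {B, G}, leaving only A.
So block 7 reads: E A B G F C D.

E A B G F C D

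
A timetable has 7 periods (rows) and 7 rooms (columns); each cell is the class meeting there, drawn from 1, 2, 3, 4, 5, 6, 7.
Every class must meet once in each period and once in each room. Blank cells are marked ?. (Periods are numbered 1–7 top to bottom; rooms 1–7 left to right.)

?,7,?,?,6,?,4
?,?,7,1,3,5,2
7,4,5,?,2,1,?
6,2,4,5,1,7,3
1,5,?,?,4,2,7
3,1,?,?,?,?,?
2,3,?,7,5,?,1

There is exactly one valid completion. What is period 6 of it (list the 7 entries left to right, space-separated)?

3 1 2 4 7 6 5

Period 6, room 5: period 6 has {1, 3} and room 5 has {1, 2, 3, 4, 5, 6}, leaving only 7.
Period 1, room 1: period 1 has {4, 6, 7} and room 1 has {1, 2, 3, 6, 7}, leaving only 5.
Period 1, room 6: period 1 has {4, 5, 6, 7} and room 6 has {1, 2, 5, 7}, leaving only 3.
Period 1, room 4: period 1 has {3, 4, 5, 6, 7} and room 4 has {1, 5, 7}, leaving only 2.
Period 1, room 3: period 1 has {2, 3, 4, 5, 6, 7} and room 3 has {4, 5, 7}, leaving only 1.
Period 2, room 1: period 2 has {1, 2, 3, 5, 7} and room 1 has {1, 2, 3, 5, 6, 7}, leaving only 4.
Period 2, room 2: period 2 has {1, 2, 3, 4, 5, 7} and room 2 has {1, 2, 3, 4, 5, 7}, leaving only 6.
Period 3, room 7: period 3 has {1, 2, 4, 5, 7} and room 7 has {1, 2, 3, 4, 7}, leaving only 6.
Period 6, room 7: period 6 has {1, 3, 7} and room 7 has {1, 2, 3, 4, 6, 7}, leaving only 5.
Period 3, room 4: period 3 has {1, 2, 4, 5, 6, 7} and room 4 has {1, 2, 5, 7}, leaving only 3.
Period 5, room 4: period 5 has {1, 2, 4, 5, 7} and room 4 has {1, 2, 3, 5, 7}, leaving only 6.
Period 6, room 4: period 6 has {1, 3, 5, 7} and room 4 has {1, 2, 3, 5, 6, 7}, leaving only 4.
Period 6, room 6: period 6 has {1, 3, 4, 5, 7} and room 6 has {1, 2, 3, 5, 7}, leaving only 6.
Period 6, room 3: period 6 has {1, 3, 4, 5, 6, 7} and room 3 has {1, 4, 5, 7}, leaving only 2.
So period 6 reads: 3 1 2 4 7 6 5.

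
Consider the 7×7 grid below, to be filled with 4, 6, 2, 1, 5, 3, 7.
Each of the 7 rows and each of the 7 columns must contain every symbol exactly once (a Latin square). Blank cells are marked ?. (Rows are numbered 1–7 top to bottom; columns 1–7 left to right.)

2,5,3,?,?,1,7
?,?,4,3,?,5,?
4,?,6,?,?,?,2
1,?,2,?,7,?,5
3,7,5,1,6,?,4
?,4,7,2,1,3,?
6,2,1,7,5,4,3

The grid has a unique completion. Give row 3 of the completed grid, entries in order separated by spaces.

4 1 6 5 3 7 2

Row 3, column 4: row 3 has {4, 6, 2} and column 4 has {2, 1, 3, 7}, leaving only 5.
Row 3, column 5: row 3 has {4, 6, 2, 5} and column 5 has {6, 1, 5, 7}, leaving only 3.
Row 3, column 2: row 3 has {4, 6, 2, 5, 3} and column 2 has {4, 2, 5, 7}, leaving only 1.
Row 3, column 6: row 3 has {4, 6, 2, 1, 5, 3} and column 6 has {4, 1, 5, 3}, leaving only 7.
So row 3 reads: 4 1 6 5 3 7 2.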